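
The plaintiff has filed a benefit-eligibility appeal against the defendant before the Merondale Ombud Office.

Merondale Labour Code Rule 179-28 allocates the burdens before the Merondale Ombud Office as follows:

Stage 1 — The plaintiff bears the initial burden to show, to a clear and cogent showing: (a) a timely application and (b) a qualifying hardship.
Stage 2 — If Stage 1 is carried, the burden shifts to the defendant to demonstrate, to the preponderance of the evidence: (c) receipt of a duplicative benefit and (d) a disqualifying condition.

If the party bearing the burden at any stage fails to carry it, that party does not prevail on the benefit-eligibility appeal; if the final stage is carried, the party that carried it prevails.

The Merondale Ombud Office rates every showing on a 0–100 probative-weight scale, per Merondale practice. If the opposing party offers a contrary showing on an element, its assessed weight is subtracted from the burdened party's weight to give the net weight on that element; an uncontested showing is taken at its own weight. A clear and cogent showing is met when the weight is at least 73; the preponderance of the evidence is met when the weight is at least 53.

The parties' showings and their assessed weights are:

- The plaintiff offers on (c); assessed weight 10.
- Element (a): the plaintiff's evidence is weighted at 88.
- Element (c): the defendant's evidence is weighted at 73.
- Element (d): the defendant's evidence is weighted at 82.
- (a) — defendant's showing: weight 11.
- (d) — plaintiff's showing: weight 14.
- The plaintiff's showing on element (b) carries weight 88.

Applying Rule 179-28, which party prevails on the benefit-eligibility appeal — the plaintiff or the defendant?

defendant

Stage 1 (plaintiff, a clear and cogent showing, weight is at least 73): (a) net 88−11=77 ≥ 73 — meets; (b) 88 ≥ 73 — meets.
  The plaintiff carries Stage 1; the defendant now bears the burden.
Stage 2 (defendant, the preponderance of the evidence, weight is at least 53): (c) net 73−10=63 ≥ 53 — meets; (d) net 82−14=68 ≥ 53 — meets.
  The defendant carries the last stage.
Every stage carried; the defendant prevails.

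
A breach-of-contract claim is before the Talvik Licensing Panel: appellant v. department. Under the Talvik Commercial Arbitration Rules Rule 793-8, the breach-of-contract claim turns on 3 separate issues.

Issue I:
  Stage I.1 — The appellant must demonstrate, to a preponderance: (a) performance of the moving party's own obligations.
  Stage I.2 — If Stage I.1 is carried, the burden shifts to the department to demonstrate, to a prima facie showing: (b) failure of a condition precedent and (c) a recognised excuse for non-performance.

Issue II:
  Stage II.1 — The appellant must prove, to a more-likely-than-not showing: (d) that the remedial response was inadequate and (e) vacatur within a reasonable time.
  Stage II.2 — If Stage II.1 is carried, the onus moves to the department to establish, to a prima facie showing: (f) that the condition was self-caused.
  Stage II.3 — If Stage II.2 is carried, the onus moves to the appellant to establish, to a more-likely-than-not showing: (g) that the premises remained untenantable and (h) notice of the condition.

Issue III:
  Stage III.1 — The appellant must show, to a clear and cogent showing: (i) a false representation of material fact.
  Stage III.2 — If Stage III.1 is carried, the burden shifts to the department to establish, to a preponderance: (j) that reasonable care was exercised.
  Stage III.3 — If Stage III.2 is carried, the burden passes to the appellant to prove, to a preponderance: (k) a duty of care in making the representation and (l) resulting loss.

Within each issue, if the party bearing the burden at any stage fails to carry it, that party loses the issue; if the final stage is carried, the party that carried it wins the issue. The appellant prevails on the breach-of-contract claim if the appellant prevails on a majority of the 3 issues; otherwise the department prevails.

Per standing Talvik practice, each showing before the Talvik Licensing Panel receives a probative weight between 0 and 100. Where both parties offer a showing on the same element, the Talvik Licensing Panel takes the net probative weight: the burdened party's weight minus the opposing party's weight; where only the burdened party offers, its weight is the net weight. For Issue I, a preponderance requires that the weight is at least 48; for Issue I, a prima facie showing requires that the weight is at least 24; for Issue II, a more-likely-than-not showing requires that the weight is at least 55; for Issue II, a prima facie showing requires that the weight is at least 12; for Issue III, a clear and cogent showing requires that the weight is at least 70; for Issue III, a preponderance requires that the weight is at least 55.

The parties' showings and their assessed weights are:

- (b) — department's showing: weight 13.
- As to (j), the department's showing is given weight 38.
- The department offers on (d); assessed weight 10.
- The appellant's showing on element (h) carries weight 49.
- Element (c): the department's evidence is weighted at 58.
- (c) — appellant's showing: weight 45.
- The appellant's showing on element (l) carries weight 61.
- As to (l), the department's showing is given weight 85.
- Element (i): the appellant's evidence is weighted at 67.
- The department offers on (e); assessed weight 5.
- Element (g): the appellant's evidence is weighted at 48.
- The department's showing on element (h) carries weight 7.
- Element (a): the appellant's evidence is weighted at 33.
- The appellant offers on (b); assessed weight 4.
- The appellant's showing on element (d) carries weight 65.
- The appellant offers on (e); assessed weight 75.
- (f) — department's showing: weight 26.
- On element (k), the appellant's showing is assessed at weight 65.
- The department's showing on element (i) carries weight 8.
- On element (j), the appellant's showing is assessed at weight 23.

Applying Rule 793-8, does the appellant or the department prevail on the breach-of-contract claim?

— Issue I —
Stage I.1 — burden on appellant; standard: a preponderance (weight is at least 48).
    (a): 33 < 48 [not met]
  Stage I.1 not carried; the appellant fails its burden.
The department prevails on this issue.
— Issue II —
At Stage II.1 the appellant must meet a more-likely-than-not showing (weight is at least 55): on (d) the weight is 65 less the opposing 10 gives net 55, ≥ 55, so (d) meets the standard; on (e) the weight is 75 less the opposing 5 gives net 70, ≥ 55, so (e) meets the standard.
  Stage II.1 is satisfied; the onus moves to the department.
At Stage II.2 the department must meet a prima facie showing (weight is at least 12): on (f) the weight is 26, which does reach 12, so (f) meets the standard.
  All elements met. The burden passes to the appellant.
At Stage II.3 the appellant must meet a more-likely-than-not showing (weight is at least 55): on (g) the weight is 48, < 55, so (g) does not meet the standard; on (h) the weight is 49 less the opposing 7 gives net 42, which does not reach 55, so (h) does not meet the standard.
  Stage II.3 not carried; the appellant fails its burden.
The department prevails on this issue.
— Issue III —
Stage III.1 (appellant, a clear and cogent showing, weight is at least 70): (i) net 67−8=59 < 70 — fails.
  Stage III.1 not carried; the appellant fails its burden.
The analysis ends at Stage III.1; the department prevails on this issue.
Per-issue: Issue I → department; Issue II → department; Issue III → department. The appellant must prevail on a majority of issues; overall, the department prevails.

department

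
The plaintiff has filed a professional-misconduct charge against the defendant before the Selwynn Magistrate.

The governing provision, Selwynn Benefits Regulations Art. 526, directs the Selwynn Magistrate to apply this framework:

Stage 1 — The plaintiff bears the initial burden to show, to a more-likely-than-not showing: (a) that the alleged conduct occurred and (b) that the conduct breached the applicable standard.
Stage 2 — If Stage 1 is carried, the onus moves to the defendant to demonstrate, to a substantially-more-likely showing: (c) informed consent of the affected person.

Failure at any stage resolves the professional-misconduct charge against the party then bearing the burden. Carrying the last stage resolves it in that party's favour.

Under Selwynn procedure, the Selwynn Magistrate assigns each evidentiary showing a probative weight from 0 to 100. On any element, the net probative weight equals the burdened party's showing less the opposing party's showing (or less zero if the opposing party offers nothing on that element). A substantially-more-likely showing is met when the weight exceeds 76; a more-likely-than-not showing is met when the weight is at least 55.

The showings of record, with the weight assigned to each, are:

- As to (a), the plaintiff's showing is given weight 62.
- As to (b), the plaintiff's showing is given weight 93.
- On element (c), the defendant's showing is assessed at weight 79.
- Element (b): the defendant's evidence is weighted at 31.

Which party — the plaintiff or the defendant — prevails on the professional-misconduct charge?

Stage 1 (plaintiff, a more-likely-than-not showing, weight is at least 55): (a) 62 ≥ 55 — meets; (b) net 93−31=62 ≥ 55 — meets.
  Stage 1 carried; the burden shifts to the defendant.
Stage 2 (defendant, a substantially-more-likely showing, weight exceeds 76): (c) 79 > 76 — meets.
  The defendant carries the last stage.
All stages carried — the defendant prevails.

defendant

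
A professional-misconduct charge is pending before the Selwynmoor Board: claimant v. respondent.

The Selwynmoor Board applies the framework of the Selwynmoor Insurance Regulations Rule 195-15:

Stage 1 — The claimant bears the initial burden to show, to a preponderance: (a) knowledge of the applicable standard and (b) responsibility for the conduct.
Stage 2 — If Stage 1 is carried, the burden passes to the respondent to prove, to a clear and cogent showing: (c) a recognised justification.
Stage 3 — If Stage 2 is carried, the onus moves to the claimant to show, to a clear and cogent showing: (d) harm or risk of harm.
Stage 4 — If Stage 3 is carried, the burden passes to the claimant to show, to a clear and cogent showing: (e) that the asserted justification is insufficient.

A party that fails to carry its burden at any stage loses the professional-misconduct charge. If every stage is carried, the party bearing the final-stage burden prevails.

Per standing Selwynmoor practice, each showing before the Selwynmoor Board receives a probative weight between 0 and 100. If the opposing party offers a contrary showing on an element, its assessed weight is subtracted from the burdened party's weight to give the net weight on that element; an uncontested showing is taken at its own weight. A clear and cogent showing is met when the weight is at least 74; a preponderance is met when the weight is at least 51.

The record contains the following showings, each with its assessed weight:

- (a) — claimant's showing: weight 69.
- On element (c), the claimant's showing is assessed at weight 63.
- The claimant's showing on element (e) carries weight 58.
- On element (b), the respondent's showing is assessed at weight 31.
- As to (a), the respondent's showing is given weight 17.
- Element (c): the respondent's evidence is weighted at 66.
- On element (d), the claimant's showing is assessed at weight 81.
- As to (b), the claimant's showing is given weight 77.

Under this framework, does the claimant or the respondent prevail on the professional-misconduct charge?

respondent

Stage 1 (claimant, a preponderance, weight is at least 51): (a) net 69−17=52 ≥ 51 — meets; (b) net 77−31=46 < 51 — fails.
  Stage 1 not carried; the claimant fails its burden.
The respondent prevails.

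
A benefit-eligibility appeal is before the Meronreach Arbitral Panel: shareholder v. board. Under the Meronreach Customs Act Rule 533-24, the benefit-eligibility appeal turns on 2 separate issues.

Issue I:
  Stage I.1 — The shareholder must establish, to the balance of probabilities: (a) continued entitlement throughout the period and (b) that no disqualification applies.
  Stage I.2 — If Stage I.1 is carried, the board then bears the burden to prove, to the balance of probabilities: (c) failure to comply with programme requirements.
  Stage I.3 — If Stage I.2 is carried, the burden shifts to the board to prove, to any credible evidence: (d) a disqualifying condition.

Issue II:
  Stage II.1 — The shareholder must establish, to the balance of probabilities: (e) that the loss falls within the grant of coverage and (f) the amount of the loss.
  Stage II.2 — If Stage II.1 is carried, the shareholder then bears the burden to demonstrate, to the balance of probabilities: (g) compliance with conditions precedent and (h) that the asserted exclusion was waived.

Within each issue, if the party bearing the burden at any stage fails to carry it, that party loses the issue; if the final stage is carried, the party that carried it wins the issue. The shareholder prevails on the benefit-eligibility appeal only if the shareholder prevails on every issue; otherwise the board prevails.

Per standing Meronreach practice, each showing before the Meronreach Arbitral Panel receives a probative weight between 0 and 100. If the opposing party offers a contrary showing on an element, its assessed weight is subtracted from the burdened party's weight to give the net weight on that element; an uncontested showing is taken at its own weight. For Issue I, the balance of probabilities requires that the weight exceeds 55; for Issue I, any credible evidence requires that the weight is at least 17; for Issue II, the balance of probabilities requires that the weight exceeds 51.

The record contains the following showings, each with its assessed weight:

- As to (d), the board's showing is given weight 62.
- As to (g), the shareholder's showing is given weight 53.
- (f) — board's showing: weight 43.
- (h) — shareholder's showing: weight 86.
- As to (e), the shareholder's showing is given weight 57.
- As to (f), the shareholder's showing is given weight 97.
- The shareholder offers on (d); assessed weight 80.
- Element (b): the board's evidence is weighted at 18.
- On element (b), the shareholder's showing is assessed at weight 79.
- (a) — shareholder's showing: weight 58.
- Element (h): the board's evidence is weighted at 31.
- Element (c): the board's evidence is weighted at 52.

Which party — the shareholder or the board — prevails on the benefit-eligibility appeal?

shareholder

— Issue I —
Stage I.1 (shareholder, the balance of probabilities, weight exceeds 55): (a) 58 > 55 — meets; (b) net 79−18=61 > 55 — meets.
  All elements met. The burden passes to the board.
Stage I.2 (board, the balance of probabilities, weight exceeds 55): (c) 52 ≤ 55 — fails.
  Stage I.2 not carried; the board fails its burden.
The analysis ends at Stage I.2; the shareholder prevails on this issue.
— Issue II —
Stage II.1 — burden on shareholder; standard: the balance of probabilities (weight exceeds 51).
    (e): 57 > 51 [met]
    (f): 97 − 43 = 54 > 51 [met]
  Stage II.1 is satisfied; the shareholder continues to bear the burden.
Stage II.2 — burden on shareholder; standard: the balance of probabilities (weight exceeds 51).
    (g): 53 > 51 [met]
    (h): 86 − 31 = 55 > 51 [met]
  All elements met at the final stage.
Every stage carried; the shareholder prevails on this issue.
Per-issue: Issue I → shareholder; Issue II → shareholder. The shareholder must prevail on every issue; overall, the shareholder prevails.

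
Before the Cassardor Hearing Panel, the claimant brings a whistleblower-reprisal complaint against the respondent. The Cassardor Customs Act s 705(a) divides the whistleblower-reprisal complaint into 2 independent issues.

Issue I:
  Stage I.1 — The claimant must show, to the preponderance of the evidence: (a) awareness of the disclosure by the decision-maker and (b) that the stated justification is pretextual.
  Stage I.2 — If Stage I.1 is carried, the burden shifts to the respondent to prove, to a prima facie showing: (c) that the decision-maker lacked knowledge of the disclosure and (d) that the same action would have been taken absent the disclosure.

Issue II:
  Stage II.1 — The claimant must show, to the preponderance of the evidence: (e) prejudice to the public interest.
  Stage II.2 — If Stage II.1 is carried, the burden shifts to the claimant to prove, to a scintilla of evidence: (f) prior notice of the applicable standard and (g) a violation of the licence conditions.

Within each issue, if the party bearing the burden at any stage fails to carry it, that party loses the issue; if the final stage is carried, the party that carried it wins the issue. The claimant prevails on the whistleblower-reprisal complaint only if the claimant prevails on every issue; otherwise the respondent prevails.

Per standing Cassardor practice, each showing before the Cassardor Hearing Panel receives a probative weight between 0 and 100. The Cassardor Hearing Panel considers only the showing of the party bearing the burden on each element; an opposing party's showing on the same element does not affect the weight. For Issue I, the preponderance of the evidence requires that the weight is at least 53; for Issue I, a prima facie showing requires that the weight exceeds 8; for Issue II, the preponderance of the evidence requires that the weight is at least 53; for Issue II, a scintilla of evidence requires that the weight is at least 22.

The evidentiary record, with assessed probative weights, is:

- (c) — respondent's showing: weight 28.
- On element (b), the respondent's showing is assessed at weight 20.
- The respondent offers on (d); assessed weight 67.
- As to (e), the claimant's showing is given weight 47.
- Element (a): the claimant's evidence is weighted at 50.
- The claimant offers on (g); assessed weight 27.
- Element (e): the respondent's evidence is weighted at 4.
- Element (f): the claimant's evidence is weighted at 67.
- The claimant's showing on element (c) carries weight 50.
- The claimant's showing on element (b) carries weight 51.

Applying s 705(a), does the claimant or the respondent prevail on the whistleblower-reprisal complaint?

respondent

— Issue I —
At Stage I.1 the claimant must meet the preponderance of the evidence (weight is at least 53): on (a) the weight is 50, which does not reach 53, so (a) does not meet the standard; on (b) the weight is 51 (the respondent's 20 is given no effect), which does not reach 53, so (b) does not meet the standard.
  Not every element is met, so the claimant fails to carry Stage I.1.
The analysis ends at Stage I.1; the respondent prevails on this issue.
— Issue II —
Stage II.1 — burden on claimant; standard: the preponderance of the evidence (weight is at least 53).
    (e): 47 (respondent's 4 disregarded) < 53 [not met]
  Not every element is met, so the claimant fails to carry Stage II.1.
So the respondent prevails on this issue.
Per-issue: Issue I → respondent; Issue II → respondent. The claimant must prevail on every issue; overall, the respondent prevails.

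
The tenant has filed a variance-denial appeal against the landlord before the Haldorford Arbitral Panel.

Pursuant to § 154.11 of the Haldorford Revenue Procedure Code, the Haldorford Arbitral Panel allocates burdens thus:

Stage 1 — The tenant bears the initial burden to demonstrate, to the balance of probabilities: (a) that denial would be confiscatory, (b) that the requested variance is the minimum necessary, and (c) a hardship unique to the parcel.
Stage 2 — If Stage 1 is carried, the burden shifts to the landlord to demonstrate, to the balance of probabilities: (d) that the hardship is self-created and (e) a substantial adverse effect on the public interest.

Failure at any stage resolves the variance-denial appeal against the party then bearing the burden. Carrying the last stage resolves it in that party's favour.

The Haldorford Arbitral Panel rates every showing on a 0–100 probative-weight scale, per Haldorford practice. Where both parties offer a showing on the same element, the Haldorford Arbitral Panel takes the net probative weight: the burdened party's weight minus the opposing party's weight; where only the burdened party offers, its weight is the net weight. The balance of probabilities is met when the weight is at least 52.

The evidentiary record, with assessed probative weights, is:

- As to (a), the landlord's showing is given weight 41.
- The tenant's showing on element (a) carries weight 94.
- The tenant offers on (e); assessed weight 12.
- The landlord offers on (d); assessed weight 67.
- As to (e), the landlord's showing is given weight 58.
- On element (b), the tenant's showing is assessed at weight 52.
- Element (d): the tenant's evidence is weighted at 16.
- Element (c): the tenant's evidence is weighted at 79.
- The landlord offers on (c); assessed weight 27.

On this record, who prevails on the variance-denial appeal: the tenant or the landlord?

At Stage 1 the tenant must meet the balance of probabilities (weight is at least 52): on (a) the weight is 94 less the opposing 41 gives net 53, ≥ 52, so (a) meets the standard; on (b) the weight is 52, which does reach 52, so (b) meets the standard; on (c) the weight is 79 less the opposing 27 gives net 52, which does reach 52, so (c) meets the standard.
  Stage 1 carried; the burden shifts to the landlord.
At Stage 2 the landlord must meet the balance of probabilities (weight is at least 52): on (d) the weight is 67 less the opposing 16 gives net 51, which does not reach 52, so (d) does not meet the standard; on (e) the weight is 58 less the opposing 12 gives net 46, < 52, so (e) does not meet the standard.
  Stage 2 not carried; the landlord fails its burden.
The analysis ends at Stage 2; the tenant prevails.

tenant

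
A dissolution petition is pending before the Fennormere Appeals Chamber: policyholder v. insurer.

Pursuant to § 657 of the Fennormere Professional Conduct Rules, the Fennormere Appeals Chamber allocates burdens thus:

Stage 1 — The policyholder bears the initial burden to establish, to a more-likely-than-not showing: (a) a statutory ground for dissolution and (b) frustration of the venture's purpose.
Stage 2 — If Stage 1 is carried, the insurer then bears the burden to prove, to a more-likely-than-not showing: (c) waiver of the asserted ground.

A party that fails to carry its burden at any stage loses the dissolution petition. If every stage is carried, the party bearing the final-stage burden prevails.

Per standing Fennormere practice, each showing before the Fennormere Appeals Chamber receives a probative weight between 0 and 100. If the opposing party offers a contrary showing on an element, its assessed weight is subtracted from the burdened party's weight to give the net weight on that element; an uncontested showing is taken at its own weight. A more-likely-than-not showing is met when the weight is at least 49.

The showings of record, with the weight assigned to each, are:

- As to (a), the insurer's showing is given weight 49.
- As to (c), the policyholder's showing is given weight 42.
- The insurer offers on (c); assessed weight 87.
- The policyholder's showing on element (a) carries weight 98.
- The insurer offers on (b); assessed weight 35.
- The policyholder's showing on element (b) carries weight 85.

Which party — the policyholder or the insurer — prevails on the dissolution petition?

policyholder

Stage 1 (policyholder, a more-likely-than-not showing, weight is at least 49): (a) net 98−49=49 ≥ 49 — meets; (b) net 85−35=50 ≥ 49 — meets.
  The policyholder carries Stage 1; the insurer now bears the burden.
Stage 2 (insurer, a more-likely-than-not showing, weight is at least 49): (c) net 87−42=45 < 49 — fails.
  Not every element is met, so the insurer fails to carry Stage 2.
So the policyholder prevails.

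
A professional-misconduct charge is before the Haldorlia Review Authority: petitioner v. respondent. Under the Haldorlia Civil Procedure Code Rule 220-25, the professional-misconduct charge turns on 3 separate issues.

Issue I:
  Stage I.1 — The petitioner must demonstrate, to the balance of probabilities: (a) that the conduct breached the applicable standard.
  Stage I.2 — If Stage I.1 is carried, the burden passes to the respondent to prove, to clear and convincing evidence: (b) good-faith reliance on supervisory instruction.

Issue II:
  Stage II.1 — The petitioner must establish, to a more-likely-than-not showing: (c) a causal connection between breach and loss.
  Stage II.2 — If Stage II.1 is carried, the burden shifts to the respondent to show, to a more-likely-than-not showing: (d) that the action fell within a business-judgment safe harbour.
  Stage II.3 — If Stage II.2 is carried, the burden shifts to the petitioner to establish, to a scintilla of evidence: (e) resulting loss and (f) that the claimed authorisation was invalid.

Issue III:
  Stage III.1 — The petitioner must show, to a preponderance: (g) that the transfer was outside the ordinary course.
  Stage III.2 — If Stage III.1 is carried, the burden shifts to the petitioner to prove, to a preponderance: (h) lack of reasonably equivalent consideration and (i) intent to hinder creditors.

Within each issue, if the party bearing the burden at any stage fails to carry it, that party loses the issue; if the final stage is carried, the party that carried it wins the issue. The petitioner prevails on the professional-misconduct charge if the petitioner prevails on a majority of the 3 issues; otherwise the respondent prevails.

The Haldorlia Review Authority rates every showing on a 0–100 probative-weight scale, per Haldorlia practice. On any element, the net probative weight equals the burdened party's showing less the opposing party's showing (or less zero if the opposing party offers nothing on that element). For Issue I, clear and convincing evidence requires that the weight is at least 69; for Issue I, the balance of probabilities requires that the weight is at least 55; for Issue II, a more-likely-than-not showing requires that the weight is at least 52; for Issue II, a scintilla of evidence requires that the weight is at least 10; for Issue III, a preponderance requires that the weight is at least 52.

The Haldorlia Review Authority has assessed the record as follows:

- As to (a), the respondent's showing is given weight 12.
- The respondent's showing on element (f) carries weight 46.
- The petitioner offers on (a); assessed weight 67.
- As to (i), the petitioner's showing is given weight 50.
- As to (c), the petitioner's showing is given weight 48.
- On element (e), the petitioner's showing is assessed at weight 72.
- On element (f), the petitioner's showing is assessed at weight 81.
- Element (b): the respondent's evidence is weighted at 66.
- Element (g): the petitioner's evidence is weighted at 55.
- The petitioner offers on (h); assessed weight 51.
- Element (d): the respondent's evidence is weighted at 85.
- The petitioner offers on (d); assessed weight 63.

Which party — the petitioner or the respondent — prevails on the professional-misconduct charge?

respondent

— Issue I —
At Stage I.1 the petitioner must meet the balance of probabilities (weight is at least 55): on (a) the weight is 67 less the opposing 12 gives net 55, which does reach 55, so (a) meets the standard.
  Stage I.1 carried; the burden shifts to the respondent.
At Stage I.2 the respondent must meet clear and convincing evidence (weight is at least 69): on (b) the weight is 66, < 69, so (b) does not meet the standard.
  Stage I.2 not carried; the respondent fails its burden.
The petitioner prevails on this issue.
— Issue II —
Stage II.1 (petitioner, a more-likely-than-not showing, weight is at least 52): (c) 48 < 52 — fails.
  The petitioner does not carry Stage II.1.
The respondent prevails on this issue.
— Issue III —
At Stage III.1 the petitioner must meet a preponderance (weight is at least 52): on (g) the weight is 55, ≥ 52, so (g) meets the standard.
  All elements met. The petitioner retains the burden for Stage III.2.
At Stage III.2 the petitioner must meet a preponderance (weight is at least 52): on (h) the weight is 51, < 52, so (h) does not meet the standard; on (i) the weight is 50, which does not reach 52, so (i) does not meet the standard.
  Not every element is met, so the petitioner fails to carry Stage III.2.
The analysis ends at Stage III.2; the respondent prevails on this issue.
Per-issue: Issue I → petitioner; Issue II → respondent; Issue III → respondent. The petitioner must prevail on a majority of issues; overall, the respondent prevails.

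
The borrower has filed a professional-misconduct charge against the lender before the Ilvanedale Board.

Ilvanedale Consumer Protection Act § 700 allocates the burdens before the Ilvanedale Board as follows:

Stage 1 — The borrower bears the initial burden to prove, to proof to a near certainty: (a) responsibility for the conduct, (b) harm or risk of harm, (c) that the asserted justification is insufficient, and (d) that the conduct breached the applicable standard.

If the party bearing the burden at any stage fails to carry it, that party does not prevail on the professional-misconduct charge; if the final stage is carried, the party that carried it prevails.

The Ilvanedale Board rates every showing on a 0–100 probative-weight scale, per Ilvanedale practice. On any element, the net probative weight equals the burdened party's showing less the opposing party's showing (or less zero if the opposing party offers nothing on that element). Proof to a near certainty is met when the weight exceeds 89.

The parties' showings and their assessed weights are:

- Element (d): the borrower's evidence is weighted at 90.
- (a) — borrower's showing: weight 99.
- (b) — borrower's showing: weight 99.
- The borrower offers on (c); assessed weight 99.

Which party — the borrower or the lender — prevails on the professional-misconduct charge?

Stage 1 (borrower, proof to a near certainty, weight exceeds 89): (a) 99 > 89 — meets; (b) 99 > 89 — meets; (c) 99 > 89 — meets; (d) 90 > 89 — meets.
  All elements met at the final stage.
Every stage carried; the borrower prevails.

borrower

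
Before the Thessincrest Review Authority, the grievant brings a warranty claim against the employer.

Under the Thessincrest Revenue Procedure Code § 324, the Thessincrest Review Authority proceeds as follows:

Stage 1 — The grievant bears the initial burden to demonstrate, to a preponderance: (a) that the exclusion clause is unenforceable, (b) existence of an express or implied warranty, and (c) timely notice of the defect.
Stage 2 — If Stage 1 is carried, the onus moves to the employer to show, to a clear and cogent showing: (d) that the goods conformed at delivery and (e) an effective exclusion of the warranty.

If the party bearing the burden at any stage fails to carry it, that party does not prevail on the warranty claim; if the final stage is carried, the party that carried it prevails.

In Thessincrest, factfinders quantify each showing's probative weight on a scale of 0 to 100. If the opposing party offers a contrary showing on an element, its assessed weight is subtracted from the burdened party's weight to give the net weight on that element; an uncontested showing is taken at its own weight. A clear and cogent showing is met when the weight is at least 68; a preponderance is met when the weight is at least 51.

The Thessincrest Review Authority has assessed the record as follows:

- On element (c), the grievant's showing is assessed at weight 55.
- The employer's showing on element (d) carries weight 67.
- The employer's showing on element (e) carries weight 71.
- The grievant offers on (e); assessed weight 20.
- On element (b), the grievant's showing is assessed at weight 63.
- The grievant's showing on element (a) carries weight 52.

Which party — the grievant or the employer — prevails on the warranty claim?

At Stage 1 the grievant must meet a preponderance (weight is at least 51): on (a) the weight is 52, which does reach 51, so (a) meets the standard; on (b) the weight is 63, ≥ 51, so (b) meets the standard; on (c) the weight is 55, ≥ 51, so (c) meets the standard.
  Stage 1 is satisfied; the onus moves to the employer.
At Stage 2 the employer must meet a clear and cogent showing (weight is at least 68): on (d) the weight is 67, which does not reach 68, so (d) does not meet the standard; on (e) the weight is 71 less the opposing 20 gives net 51, which does not reach 68, so (e) does not meet the standard.
  Stage 2 not carried; the employer fails its burden.
So the grievant prevails.

grievant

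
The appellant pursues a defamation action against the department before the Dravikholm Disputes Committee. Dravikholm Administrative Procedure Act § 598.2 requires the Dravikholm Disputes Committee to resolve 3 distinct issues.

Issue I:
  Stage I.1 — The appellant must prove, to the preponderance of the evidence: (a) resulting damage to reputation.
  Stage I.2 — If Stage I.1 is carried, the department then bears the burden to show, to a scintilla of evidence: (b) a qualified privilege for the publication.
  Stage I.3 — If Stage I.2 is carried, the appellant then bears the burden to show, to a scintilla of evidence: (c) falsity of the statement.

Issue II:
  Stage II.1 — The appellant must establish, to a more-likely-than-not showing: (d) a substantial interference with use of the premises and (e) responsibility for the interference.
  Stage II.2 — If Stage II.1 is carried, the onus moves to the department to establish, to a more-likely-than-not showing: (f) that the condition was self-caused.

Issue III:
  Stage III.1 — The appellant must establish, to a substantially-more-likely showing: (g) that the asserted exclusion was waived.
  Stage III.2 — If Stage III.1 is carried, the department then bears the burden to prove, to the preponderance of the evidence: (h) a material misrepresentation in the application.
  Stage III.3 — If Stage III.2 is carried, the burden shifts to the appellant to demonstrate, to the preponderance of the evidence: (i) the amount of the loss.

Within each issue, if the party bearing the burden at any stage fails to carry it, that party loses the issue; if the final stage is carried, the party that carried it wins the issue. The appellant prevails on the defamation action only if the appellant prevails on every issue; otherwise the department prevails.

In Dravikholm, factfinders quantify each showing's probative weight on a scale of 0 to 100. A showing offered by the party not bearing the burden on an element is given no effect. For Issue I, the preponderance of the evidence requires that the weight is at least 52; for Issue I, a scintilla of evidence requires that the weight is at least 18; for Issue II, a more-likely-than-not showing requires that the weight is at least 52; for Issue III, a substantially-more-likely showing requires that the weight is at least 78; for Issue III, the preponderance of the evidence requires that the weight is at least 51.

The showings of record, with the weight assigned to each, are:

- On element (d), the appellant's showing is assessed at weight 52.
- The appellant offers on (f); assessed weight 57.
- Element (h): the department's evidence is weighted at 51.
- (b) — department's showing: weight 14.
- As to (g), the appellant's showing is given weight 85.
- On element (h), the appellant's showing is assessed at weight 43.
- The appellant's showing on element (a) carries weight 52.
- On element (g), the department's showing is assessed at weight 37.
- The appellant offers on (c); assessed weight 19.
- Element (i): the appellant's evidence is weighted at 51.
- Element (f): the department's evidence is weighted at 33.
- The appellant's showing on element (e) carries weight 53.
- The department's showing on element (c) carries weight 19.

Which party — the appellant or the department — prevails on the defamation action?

— Issue I —
Stage I.1 (appellant, the preponderance of the evidence, weight is at least 52): (a) 52 ≥ 52 — meets.
  All elements met. The burden passes to the department.
Stage I.2 (department, a scintilla of evidence, weight is at least 18): (b) 14 < 18 — fails.
  Stage I.2 not carried; the department fails its burden.
The appellant prevails on this issue.
— Issue II —
Stage II.1 (appellant, a more-likely-than-not showing, weight is at least 52): (d) 52 ≥ 52 — meets; (e) 53 ≥ 52 — meets.
  Stage II.1 carried; the burden shifts to the department.
Stage II.2 (department, a more-likely-than-not showing, weight is at least 52): (f) 33 (appellant's 57 disregarded) < 52 — fails.
  Stage II.2 not carried; the department fails its burden.
The appellant prevails on this issue.
— Issue III —
At Stage III.1 the appellant must meet a substantially-more-likely showing (weight is at least 78): on (g) the weight is 85 (the department's 37 is given no effect), which does reach 78, so (g) meets the standard.
  Stage III.1 is satisfied; the onus moves to the department.
At Stage III.2 the department must meet the preponderance of the evidence (weight is at least 51): on (h) the weight is 51 (the appellant's 43 is given no effect), ≥ 51, so (h) meets the standard.
  The department carries Stage III.2; the appellant now bears the burden.
At Stage III.3 the appellant must meet the preponderance of the evidence (weight is at least 51): on (i) the weight is 51, which does reach 51, so (i) meets the standard.
  All elements met at the final stage.
With every stage satisfied, the appellant prevails on this issue.
Per-issue: Issue I → appellant; Issue II → appellant; Issue III → appellant. The appellant must prevail on every issue; overall, the appellant prevails.

appellant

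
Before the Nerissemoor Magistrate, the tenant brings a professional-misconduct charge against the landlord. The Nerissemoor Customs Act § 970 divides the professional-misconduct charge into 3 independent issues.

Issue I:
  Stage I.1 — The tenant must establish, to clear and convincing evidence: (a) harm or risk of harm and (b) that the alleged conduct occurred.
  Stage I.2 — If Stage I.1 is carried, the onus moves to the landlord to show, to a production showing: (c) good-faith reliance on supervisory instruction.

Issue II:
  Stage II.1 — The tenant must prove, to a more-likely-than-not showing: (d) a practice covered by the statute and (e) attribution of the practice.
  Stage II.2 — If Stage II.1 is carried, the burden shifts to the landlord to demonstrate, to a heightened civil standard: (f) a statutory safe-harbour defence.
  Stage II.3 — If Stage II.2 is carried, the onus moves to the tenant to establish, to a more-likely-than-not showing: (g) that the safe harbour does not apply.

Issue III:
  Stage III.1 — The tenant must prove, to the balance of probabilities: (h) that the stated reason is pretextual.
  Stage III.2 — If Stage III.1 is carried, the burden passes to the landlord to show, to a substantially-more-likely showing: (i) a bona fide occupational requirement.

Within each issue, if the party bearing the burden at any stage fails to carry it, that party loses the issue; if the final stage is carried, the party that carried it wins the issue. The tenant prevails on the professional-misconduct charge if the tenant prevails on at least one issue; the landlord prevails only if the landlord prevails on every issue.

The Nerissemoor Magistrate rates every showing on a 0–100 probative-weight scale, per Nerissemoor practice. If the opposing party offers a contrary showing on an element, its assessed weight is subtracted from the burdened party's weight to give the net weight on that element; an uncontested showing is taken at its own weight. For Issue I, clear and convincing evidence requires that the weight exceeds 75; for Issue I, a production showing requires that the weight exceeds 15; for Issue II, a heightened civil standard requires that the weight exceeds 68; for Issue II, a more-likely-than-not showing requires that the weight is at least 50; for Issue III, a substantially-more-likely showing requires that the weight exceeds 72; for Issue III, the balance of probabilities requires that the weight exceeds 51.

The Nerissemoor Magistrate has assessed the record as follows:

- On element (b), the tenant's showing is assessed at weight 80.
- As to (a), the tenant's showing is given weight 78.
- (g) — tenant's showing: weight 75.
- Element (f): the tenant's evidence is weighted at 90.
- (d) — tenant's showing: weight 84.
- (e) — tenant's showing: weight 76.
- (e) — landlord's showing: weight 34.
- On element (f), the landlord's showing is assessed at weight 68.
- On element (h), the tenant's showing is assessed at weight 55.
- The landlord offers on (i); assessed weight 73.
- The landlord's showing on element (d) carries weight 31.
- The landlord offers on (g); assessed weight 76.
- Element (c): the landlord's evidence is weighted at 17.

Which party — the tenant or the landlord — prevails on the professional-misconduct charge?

landlord

— Issue I —
At Stage I.1 the tenant must meet clear and convincing evidence (weight exceeds 75): on (a) the weight is 78, which does exceed 75, so (a) meets the standard; on (b) the weight is 80, which does exceed 75, so (b) meets the standard.
  All elements met. The burden passes to the landlord.
At Stage I.2 the landlord must meet a production showing (weight exceeds 15): on (c) the weight is 17, > 15, so (c) meets the standard.
  The landlord carries the last stage.
With every stage satisfied, the landlord prevails on this issue.
— Issue II —
At Stage II.1 the tenant must meet a more-likely-than-not showing (weight is at least 50): on (d) the weight is 84 less the opposing 31 gives net 53, ≥ 50, so (d) meets the standard; on (e) the weight is 76 less the opposing 34 gives net 42, which does not reach 50, so (e) does not meet the standard.
  Not every element is met, so the tenant fails to carry Stage II.1.
So the landlord prevails on this issue.
— Issue III —
Stage III.1 (tenant, the balance of probabilities, weight exceeds 51): (h) 55 > 51 — meets.
  Stage III.1 is satisfied; the onus moves to the landlord.
Stage III.2 (landlord, a substantially-more-likely showing, weight exceeds 72): (i) 73 > 72 — meets.
  Stage III.2 carried; the final stage is satisfied.
All stages carried — the landlord prevails on this issue.
Per-issue: Issue I → landlord; Issue II → landlord; Issue III → landlord. The tenant must prevail on at least one issue; overall, the landlord prevails.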